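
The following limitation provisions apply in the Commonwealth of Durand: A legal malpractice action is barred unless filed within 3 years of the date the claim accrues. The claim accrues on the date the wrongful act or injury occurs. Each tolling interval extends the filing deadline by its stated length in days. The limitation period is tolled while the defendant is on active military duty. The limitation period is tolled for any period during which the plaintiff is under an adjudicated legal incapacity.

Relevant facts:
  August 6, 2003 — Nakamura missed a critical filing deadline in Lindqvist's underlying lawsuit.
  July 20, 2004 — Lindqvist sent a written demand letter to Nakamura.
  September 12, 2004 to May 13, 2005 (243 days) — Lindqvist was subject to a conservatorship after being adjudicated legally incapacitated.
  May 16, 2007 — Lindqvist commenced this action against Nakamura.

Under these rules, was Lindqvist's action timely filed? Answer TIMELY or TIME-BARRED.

TIME-BARRED

The claim accrued on August 6, 2003, when the wrongful act occurred.
The untolled deadline — 3 years after August 6, 2003 — is August 6, 2006.
The period was tolled for 243 days by the plaintiff's legal incapacity (September 12, 2004 to May 13, 2005), pushing the deadline to April 6, 2007.
The other events in the timeline have no effect on the limitation period under the stated rules.
Lindqvist filed on May 16, 2007, after the April 6, 2007 deadline, so the action is time-barred.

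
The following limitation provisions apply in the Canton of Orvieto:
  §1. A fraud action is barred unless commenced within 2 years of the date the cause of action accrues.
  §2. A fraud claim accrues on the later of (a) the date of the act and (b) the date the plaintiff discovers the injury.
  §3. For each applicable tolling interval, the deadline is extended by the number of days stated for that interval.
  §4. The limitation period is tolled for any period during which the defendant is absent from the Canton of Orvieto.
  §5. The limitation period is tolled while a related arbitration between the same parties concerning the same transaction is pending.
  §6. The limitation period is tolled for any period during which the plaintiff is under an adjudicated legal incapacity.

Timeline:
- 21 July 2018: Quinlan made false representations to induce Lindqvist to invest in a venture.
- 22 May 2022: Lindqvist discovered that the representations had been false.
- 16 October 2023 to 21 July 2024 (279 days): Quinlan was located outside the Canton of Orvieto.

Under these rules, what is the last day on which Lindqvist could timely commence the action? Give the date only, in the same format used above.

The claim accrued on 22 May 2022 — the later of the 21 July 2018 act and the 22 May 2022 discovery.
Adding the 2 years base period to 22 May 2022 gives a deadline of 22 May 2024, before any tolling.
The defendant's absence from the jurisdiction from 16 October 2023 to 21 July 2024 tolled the period for 279 days, extending the deadline to 25 February 2025.

25 February 2025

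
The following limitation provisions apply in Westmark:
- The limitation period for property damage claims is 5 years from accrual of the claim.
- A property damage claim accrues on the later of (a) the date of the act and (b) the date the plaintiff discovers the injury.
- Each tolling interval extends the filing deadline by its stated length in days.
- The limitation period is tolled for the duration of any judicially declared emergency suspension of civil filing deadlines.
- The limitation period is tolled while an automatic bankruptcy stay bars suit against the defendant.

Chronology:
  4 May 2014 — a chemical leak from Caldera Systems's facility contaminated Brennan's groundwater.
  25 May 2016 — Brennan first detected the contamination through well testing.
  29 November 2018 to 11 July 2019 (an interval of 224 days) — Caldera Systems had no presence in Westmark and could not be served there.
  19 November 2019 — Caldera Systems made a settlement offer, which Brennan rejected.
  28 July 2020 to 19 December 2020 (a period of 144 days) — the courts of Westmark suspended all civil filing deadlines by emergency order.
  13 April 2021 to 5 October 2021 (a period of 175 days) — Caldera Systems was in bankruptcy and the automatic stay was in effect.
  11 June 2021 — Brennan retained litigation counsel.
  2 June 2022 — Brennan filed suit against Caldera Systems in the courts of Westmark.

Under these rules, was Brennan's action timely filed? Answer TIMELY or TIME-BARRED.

TIME-BARRED

Because discovery on 25 May 2016 post-dates the 4 May 2014 act, accrual under the later-of rule falls on 25 May 2016.
The untolled deadline — 5 years after 25 May 2016 — is 25 May 2021.
Because the emergency suspension of filing deadlines ran from 28 July 2020 to 19 December 2020, the deadline is extended by 144 days to 16 October 2021.
The automatic bankruptcy stay from 13 April 2021 to 5 October 2021 tolled the period for 175 days, extending the deadline to 9 April 2022.
No stated provision tolls the period for the defendant's absence, so the interval from 29 November 2018 to 11 July 2019 has no effect on the deadline.
The other events in the timeline have no effect on the limitation period under the stated rules.
The 2 June 2022 filing falls after the 9 April 2022 deadline; the claim is time-barred.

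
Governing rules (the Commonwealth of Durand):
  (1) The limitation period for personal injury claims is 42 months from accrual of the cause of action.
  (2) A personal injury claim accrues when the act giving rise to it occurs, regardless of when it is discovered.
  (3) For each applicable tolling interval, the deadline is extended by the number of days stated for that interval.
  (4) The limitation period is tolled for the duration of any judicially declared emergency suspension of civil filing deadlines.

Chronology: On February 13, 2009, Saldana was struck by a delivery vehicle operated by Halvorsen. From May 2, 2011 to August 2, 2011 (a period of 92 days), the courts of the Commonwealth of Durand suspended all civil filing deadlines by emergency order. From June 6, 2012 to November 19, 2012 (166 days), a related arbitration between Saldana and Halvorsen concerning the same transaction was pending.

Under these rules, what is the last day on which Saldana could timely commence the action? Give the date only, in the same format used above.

November 13, 2012

The claim accrued on February 13, 2009, when the wrongful act occurred.
Adding the 42 months base period to February 13, 2009 gives a deadline of August 13, 2012, before any tolling.
The emergency suspension of filing deadlines from May 2, 2011 to August 2, 2011 tolled the period for 92 days, extending the deadline to November 13, 2012.
No stated provision tolls the period for a pending arbitration, so the interval from June 6, 2012 to November 19, 2012 has no effect on the deadline.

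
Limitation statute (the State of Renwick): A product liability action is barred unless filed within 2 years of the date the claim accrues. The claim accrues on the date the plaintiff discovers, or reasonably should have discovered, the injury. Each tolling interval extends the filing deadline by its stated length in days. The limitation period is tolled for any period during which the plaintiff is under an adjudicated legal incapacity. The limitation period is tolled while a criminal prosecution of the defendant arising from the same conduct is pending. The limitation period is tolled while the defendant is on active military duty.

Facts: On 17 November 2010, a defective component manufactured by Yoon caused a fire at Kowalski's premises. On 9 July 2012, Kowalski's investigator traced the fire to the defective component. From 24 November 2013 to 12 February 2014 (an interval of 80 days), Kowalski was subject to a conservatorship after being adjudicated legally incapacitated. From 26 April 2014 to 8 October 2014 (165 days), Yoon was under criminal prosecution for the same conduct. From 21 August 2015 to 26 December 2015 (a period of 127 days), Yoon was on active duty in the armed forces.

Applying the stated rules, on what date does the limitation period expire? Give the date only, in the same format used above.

Accrual is tied to discovery, so the period began on 9 July 2012 rather than on 17 November 2010 when the act occurred.
The untolled deadline — 2 years after 9 July 2012 — is 9 July 2014.
The plaintiff's legal incapacity from 24 November 2013 to 12 February 2014 tolled the period for 80 days, extending the deadline to 27 September 2014.
The pending criminal prosecution from 26 April 2014 to 8 October 2014 tolled the period for 165 days, extending the deadline to 11 March 2015.
The defendant's active military service starting 21 August 2015 came too late — the period had run on 11 March 2015 — and so does not extend the deadline.

11 March 2015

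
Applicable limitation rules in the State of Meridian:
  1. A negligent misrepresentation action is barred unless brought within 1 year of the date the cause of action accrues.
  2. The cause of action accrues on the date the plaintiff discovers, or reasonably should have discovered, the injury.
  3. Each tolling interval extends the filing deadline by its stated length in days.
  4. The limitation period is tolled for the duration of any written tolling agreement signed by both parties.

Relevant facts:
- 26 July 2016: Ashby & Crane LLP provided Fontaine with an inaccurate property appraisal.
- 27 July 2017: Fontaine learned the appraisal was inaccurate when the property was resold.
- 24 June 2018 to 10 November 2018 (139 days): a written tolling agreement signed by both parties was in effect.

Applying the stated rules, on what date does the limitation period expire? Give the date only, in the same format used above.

13 December 2018

The claim did not accrue until Fontaine discovered the injury on 27 July 2017; the 26 July 2016 act date does not start the clock under the stated rule.
Adding the 1 year base period to 27 July 2017 gives a deadline of 27 July 2018, before any tolling.
Because the written tolling agreement ran from 24 June 2018 to 10 November 2018, the deadline is extended by 139 days to 13 December 2018.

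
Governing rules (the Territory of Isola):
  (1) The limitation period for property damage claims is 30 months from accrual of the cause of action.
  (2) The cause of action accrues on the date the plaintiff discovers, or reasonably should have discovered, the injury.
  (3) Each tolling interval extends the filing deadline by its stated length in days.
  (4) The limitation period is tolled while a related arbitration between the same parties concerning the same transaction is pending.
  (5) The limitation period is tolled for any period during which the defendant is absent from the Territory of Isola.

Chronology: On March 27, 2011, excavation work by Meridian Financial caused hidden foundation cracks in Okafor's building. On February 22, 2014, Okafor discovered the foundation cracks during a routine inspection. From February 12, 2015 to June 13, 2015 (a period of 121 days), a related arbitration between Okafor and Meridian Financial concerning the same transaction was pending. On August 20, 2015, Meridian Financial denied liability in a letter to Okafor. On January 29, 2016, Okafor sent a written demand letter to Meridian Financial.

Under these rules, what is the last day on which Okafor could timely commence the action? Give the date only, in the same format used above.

Under the discovery rule, the claim accrued on February 22, 2014, when Okafor discovered the injury — not on the March 27, 2011 date of the underlying act.
30 months from February 22, 2014 is August 22, 2016.
The period was tolled for 121 days by the pending related arbitration (February 12, 2015 to June 13, 2015), pushing the deadline to December 21, 2016.
Nothing else in the chronology tolls or restarts the period.

December 21, 2016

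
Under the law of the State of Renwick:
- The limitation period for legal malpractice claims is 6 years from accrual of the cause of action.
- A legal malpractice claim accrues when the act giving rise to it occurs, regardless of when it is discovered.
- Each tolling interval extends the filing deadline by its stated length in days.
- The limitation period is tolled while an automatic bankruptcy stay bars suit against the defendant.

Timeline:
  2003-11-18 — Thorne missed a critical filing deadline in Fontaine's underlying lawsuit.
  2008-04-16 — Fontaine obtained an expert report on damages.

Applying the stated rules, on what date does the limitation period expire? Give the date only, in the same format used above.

The cause of action accrued on 2003-11-18, the date of the act.
6 years from 2003-11-18 is 2009-11-18.
Nothing else in the chronology tolls or restarts the period.

2009-11-18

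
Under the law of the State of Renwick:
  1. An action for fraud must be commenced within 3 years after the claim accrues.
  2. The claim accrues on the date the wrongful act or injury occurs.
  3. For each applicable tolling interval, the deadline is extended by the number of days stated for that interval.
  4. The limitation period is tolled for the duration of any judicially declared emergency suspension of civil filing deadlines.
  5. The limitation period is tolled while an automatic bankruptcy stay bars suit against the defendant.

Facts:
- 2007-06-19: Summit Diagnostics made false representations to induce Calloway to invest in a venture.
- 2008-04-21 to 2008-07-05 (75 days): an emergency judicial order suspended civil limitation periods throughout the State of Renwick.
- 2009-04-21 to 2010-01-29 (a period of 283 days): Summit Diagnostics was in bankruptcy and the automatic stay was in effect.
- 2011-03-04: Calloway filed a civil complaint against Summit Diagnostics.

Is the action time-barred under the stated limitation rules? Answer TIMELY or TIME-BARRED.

The claim accrued on 2007-06-19, the date of the act.
The untolled deadline — 3 years after 2007-06-19 — is 2010-06-19.
The period was tolled for 75 days by the emergency suspension of filing deadlines (2008-04-21 to 2008-07-05), pushing the deadline to 2010-09-02.
The automatic bankruptcy stay from 2009-04-21 to 2010-01-29 tolled the period for 283 days, extending the deadline to 2011-06-12.
The 2011-03-04 filing precedes the 2011-06-12 deadline; the claim is timely.

TIMELY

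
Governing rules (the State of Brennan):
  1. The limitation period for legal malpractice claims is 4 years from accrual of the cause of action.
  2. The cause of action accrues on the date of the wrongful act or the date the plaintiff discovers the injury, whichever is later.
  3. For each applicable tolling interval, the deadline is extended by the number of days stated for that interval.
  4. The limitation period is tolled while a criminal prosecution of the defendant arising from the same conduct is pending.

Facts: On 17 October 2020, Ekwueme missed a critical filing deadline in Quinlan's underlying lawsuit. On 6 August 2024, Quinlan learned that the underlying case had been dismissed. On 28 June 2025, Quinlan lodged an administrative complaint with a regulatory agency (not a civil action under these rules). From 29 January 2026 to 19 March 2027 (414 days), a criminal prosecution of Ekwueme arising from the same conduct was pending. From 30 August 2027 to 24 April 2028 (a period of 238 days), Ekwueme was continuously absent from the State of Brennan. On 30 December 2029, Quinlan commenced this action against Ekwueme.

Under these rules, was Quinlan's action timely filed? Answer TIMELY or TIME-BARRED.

Taking the later of the act (17 October 2020) and discovery (6 August 2024), the claim accrued on 6 August 2024.
The untolled deadline — 4 years after 6 August 2024 — is 6 August 2028.
The period was tolled for 414 days by the pending criminal prosecution (29 January 2026 to 19 March 2027), pushing the deadline to 24 September 2029.
Although the defendant's absence ran from 30 August 2027 to 24 April 2028, the stated rules do not make that a tolling event, so it is disregarded.
None of the other events listed affects the running of the period under the stated rules.
Filing on 30 December 2029 missed the 24 September 2029 deadline — the action is time-barred.

TIME-BARRED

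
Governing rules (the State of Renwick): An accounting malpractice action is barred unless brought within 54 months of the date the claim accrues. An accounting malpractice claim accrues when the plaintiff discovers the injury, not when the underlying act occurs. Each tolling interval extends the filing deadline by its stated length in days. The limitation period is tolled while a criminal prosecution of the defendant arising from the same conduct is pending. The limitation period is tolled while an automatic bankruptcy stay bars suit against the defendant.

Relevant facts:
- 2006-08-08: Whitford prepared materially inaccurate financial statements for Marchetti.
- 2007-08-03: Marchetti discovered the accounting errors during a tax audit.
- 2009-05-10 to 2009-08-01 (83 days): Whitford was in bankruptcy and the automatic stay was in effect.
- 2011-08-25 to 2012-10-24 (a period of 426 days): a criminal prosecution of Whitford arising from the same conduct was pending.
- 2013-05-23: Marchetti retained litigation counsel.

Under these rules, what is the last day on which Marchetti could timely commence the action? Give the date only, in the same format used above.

Under the discovery rule, the claim accrued on 2007-08-03, when Marchetti discovered the injury — not on the 2006-08-08 date of the underlying act.
The untolled deadline — 54 months after 2007-08-03 — is 2012-02-03.
The automatic bankruptcy stay from 2009-05-10 to 2009-08-01 tolled the period for 83 days, extending the deadline to 2012-04-26.
The pending criminal prosecution from 2011-08-25 to 2012-10-24 tolled the period for 426 days, extending the deadline to 2013-06-26.
None of the other events listed affects the running of the period under the stated rules.

2013-06-26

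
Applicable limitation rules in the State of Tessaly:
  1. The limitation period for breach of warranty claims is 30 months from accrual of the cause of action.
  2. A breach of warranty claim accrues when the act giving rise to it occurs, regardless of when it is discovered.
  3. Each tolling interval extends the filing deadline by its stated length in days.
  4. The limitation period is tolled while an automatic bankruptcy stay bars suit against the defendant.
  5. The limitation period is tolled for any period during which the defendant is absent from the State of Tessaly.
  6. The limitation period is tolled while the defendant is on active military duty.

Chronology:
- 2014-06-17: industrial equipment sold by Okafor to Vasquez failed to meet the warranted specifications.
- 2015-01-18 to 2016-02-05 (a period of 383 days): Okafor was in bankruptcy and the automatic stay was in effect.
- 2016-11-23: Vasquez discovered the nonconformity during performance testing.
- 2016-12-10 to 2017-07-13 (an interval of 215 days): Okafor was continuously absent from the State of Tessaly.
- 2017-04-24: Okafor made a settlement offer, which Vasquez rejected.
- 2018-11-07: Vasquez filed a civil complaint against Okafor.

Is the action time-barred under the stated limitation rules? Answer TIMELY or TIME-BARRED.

The claim accrued on 2014-06-17, when the wrongful act occurred; under the stated occurrence rule the 2016-11-23 discovery does not delay accrual.
Adding the 30 months base period to 2014-06-17 gives a deadline of 2016-12-17, before any tolling.
The automatic bankruptcy stay from 2015-01-18 to 2016-02-05 tolled the period for 383 days, extending the deadline to 2018-01-04.
The defendant's absence from the jurisdiction from 2016-12-10 to 2017-07-13 tolled the period for 215 days, extending the deadline to 2018-08-07.
Nothing else in the chronology tolls or restarts the period.
The 2018-11-07 filing falls after the 2018-08-07 deadline; the claim is time-barred.

TIME-BARRED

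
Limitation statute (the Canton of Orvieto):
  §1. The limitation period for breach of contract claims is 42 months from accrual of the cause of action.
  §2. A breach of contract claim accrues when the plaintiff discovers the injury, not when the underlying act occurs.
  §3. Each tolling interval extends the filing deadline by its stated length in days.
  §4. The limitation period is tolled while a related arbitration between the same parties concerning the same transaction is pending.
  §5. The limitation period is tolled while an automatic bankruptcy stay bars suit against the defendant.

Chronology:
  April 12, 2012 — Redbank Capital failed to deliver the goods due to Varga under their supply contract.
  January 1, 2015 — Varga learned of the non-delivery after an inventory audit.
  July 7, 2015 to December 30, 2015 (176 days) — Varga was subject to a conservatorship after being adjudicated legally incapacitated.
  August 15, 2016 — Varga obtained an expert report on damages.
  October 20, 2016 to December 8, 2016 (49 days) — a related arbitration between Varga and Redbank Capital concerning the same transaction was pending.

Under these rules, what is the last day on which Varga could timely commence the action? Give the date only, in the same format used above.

Under the discovery rule, the claim accrued on January 1, 2015, when Varga discovered the injury — not on the April 12, 2012 date of the underlying act.
The untolled deadline — 42 months after January 1, 2015 — is July 1, 2018.
The period was tolled for 49 days by the pending related arbitration (October 20, 2016 to December 8, 2016), pushing the deadline to August 19, 2018.
Although the plaintiff's incapacity ran from July 7, 2015 to December 30, 2015, the stated rules do not make that a tolling event, so it is disregarded.
Nothing else in the chronology tolls or restarts the period.

August 19, 2018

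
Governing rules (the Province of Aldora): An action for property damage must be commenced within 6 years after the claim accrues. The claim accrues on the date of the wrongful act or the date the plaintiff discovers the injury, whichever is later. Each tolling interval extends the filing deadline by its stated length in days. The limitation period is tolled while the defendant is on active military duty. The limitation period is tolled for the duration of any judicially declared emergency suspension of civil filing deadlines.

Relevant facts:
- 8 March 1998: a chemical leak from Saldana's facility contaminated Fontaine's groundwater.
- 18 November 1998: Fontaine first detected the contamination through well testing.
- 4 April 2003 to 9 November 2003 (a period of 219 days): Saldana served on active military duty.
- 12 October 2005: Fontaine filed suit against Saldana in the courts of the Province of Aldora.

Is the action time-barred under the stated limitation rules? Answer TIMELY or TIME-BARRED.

TIME-BARRED

Because discovery on 18 November 1998 post-dates the 8 March 1998 act, accrual under the later-of rule falls on 18 November 1998.
The untolled deadline — 6 years after 18 November 1998 — is 18 November 2004.
Because the defendant's active military service ran from 4 April 2003 to 9 November 2003, the deadline is extended by 219 days to 25 June 2005.
Filing on 12 October 2005 missed the 25 June 2005 deadline — the action is time-barred.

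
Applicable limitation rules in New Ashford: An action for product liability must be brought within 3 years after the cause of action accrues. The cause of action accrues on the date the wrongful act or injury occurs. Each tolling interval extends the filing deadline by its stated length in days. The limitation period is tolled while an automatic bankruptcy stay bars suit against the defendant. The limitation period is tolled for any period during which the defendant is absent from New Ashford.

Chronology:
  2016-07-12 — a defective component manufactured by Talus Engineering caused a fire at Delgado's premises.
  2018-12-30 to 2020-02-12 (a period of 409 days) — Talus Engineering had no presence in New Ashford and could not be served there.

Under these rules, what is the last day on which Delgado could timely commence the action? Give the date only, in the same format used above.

The claim accrued on 2016-07-12, when the wrongful act occurred.
The untolled deadline — 3 years after 2016-07-12 — is 2019-07-12.
Because the defendant's absence from the jurisdiction ran from 2018-12-30 to 2020-02-12, the deadline is extended by 409 days to 2020-08-24.

2020-08-24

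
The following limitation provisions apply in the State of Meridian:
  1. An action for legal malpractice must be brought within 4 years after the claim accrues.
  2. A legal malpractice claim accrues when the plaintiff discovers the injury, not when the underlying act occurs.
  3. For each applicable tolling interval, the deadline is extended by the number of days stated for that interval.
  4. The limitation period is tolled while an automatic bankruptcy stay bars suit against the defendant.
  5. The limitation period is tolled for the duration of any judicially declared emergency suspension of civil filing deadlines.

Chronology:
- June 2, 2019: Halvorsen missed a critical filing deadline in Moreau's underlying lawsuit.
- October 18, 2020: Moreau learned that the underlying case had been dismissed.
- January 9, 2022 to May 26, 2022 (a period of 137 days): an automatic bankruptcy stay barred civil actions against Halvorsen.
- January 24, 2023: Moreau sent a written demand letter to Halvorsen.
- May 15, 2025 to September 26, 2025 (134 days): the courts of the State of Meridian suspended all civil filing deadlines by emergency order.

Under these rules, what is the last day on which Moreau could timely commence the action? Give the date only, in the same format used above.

March 4, 2025

Under the discovery rule, the claim accrued on October 18, 2020, when Moreau discovered the injury — not on the June 2, 2019 date of the underlying act.
Adding the 4 years base period to October 18, 2020 gives a deadline of October 18, 2024, before any tolling.
Because the automatic bankruptcy stay ran from January 9, 2022 to May 26, 2022, the deadline is extended by 137 days to March 4, 2025.
The emergency suspension of filing deadlines from May 15, 2025 to September 26, 2025 began after the period had already run on March 4, 2025, so it has no tolling effect.
The other events in the timeline have no effect on the limitation period under the stated rules.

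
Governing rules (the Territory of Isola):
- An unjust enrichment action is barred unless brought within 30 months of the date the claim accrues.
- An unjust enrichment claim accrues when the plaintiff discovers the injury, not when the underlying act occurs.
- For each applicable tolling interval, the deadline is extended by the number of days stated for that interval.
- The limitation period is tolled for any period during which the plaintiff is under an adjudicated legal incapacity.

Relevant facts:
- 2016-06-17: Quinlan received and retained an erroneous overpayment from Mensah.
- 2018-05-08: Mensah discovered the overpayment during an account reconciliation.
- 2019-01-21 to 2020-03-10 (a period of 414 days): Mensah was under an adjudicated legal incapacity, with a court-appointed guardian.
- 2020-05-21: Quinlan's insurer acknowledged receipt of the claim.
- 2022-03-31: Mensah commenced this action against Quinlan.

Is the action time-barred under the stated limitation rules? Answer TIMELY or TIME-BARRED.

Accrual is tied to discovery, so the period began on 2018-05-08 rather than on 2016-06-17 when the act occurred.
The untolled deadline — 30 months after 2018-05-08 — is 2020-11-08.
The plaintiff's legal incapacity from 2019-01-21 to 2020-03-10 tolled the period for 414 days, extending the deadline to 2021-12-27.
None of the other events listed affects the running of the period under the stated rules.
Mensah filed on 2022-03-31, after the 2021-12-27 deadline, so the action is time-barred.

TIME-BARRED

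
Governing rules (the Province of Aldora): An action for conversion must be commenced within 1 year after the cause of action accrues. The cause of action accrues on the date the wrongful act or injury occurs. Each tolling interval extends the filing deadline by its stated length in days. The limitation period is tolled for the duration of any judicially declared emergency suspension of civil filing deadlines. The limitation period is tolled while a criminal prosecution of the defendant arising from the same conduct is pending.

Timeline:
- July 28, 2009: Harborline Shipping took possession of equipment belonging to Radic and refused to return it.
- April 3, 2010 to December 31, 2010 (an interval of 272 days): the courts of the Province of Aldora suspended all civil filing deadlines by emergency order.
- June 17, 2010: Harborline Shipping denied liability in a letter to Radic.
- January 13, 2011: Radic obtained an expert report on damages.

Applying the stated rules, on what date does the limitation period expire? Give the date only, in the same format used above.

April 26, 2011

The claim accrued on July 28, 2009, when the wrongful act occurred.
1 year from July 28, 2009 is July 28, 2010.
Because the emergency suspension of filing deadlines ran from April 3, 2010 to December 31, 2010, the deadline is extended by 272 days to April 26, 2011.
The other events in the timeline have no effect on the limitation period under the stated rules.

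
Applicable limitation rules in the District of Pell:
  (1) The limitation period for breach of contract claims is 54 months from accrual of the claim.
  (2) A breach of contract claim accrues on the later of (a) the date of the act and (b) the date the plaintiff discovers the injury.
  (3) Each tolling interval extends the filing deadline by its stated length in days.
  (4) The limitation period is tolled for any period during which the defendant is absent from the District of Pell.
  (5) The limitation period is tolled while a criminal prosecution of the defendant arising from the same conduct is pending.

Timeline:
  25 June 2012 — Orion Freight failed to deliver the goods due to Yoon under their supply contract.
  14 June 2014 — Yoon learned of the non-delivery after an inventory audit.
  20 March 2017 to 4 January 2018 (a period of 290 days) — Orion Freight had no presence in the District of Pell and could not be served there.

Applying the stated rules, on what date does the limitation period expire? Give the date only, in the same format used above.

30 September 2019

Taking the later of the act (25 June 2012) and discovery (14 June 2014), the claim accrued on 14 June 2014.
Adding the 54 months base period to 14 June 2014 gives a deadline of 14 December 2018, before any tolling.
The period was tolled for 290 days by the defendant's absence from the jurisdiction (20 March 2017 to 4 January 2018), pushing the deadline to 30 September 2019.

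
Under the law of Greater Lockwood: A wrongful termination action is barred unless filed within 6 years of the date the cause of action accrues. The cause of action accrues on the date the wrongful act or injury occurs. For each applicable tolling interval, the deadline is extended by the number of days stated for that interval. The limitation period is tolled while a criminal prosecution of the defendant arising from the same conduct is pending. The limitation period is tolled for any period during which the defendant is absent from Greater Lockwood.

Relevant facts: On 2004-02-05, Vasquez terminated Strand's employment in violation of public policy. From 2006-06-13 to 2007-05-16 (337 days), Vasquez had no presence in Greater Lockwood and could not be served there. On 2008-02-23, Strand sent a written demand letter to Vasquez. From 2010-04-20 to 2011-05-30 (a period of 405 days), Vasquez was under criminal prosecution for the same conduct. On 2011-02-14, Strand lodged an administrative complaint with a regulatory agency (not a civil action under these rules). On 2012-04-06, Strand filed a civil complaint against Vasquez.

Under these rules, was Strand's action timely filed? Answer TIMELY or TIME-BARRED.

TIME-BARRED

The limitation period began to run on 2004-02-05.
Adding the 6 years base period to 2004-02-05 gives a deadline of 2010-02-05, before any tolling.
Because the defendant's absence from the jurisdiction ran from 2006-06-13 to 2007-05-16, the deadline is extended by 337 days to 2011-01-08.
The period was tolled for 405 days by the pending criminal prosecution (2010-04-20 to 2011-05-30), pushing the deadline to 2012-02-17.
Nothing else in the chronology tolls or restarts the period.
The 2012-04-06 filing falls after the 2012-02-17 deadline; the claim is time-barred.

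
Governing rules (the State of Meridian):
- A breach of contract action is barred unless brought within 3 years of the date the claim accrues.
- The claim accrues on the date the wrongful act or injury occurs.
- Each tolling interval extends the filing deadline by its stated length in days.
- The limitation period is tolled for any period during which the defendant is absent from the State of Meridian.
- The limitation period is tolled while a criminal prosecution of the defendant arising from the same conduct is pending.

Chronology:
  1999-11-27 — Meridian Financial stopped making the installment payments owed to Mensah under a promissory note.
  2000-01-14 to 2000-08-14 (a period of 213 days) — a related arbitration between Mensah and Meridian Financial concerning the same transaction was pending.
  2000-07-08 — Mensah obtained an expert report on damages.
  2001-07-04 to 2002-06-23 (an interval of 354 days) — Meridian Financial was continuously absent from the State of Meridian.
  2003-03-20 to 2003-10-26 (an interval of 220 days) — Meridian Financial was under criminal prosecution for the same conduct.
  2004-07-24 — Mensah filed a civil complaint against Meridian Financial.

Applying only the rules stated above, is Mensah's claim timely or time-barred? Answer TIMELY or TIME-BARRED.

The claim accrued on 1999-11-27, the date of the act.
The untolled deadline — 3 years after 1999-11-27 — is 2002-11-27.
The defendant's absence from the jurisdiction from 2001-07-04 to 2002-06-23 tolled the period for 354 days, extending the deadline to 2003-11-16.
The period was tolled for 220 days by the pending criminal prosecution (2003-03-20 to 2003-10-26), pushing the deadline to 2004-06-23.
No stated provision tolls the period for a pending arbitration, so the interval from 2000-01-14 to 2000-08-14 has no effect on the deadline.
The other events in the timeline have no effect on the limitation period under the stated rules.
The 2004-07-24 filing falls after the 2004-06-23 deadline; the claim is time-barred.

TIME-BARRED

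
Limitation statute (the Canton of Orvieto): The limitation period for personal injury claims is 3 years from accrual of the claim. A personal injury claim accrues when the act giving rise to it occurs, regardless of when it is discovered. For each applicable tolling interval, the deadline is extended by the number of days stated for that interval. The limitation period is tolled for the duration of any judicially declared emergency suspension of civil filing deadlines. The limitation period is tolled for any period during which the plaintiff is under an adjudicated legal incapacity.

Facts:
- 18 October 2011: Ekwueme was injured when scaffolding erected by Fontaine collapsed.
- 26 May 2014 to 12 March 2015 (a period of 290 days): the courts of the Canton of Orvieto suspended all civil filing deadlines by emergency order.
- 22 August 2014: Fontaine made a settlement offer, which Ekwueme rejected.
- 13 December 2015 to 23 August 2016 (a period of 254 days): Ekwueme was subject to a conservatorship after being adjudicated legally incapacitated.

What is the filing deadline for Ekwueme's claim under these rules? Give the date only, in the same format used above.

The claim accrued on 18 October 2011, the date of the act.
The untolled deadline — 3 years after 18 October 2011 — is 18 October 2014.
Because the emergency suspension of filing deadlines ran from 26 May 2014 to 12 March 2015, the deadline is extended by 290 days to 4 August 2015.
The plaintiff's legal incapacity from 13 December 2015 to 23 August 2016 began after the period had already run on 4 August 2015, so it has no tolling effect.
The other events in the timeline have no effect on the limitation period under the stated rules.

4 August 2015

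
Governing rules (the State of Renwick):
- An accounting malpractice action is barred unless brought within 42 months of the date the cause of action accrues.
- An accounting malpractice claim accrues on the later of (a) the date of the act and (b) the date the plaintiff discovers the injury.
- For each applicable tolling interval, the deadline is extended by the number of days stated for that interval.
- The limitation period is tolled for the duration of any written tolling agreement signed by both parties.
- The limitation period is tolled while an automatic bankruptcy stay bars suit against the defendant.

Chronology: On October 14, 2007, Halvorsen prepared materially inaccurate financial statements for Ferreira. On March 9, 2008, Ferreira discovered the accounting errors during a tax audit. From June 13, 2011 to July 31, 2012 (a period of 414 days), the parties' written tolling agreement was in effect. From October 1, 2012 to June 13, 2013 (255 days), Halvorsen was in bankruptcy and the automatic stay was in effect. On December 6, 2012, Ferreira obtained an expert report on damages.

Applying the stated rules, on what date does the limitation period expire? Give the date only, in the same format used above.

July 9, 2013

The claim accrued on March 9, 2008 — the later of the October 14, 2007 act and the March 9, 2008 discovery.
Adding the 42 months base period to March 9, 2008 gives a deadline of September 9, 2011, before any tolling.
The written tolling agreement from June 13, 2011 to July 31, 2012 tolled the period for 414 days, extending the deadline to October 27, 2012.
The automatic bankruptcy stay from October 1, 2012 to June 13, 2013 tolled the period for 255 days, extending the deadline to July 9, 2013.
Nothing else in the chronology tolls or restarts the period.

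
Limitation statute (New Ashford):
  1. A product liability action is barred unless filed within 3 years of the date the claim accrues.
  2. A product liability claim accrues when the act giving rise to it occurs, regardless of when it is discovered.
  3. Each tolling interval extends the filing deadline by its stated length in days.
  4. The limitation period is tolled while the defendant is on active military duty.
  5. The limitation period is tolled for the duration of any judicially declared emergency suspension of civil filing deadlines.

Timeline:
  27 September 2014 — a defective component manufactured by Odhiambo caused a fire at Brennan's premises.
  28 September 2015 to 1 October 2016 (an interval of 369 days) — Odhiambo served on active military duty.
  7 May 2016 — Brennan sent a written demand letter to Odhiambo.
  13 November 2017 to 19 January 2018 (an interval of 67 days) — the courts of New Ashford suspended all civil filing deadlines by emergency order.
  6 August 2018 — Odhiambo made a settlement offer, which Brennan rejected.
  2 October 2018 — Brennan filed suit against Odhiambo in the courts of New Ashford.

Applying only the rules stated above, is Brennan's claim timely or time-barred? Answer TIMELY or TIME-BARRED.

The limitation period began to run on 27 September 2014.
3 years from 27 September 2014 is 27 September 2017.
The period was tolled for 369 days by the defendant's active military service (28 September 2015 to 1 October 2016), pushing the deadline to 1 October 2018.
Because the emergency suspension of filing deadlines ran from 13 November 2017 to 19 January 2018, the deadline is extended by 67 days to 7 December 2018.
The other events in the timeline have no effect on the limitation period under the stated rules.
Brennan filed on 2 October 2018, before the 7 December 2018 deadline, so the action is timely.

TIMELY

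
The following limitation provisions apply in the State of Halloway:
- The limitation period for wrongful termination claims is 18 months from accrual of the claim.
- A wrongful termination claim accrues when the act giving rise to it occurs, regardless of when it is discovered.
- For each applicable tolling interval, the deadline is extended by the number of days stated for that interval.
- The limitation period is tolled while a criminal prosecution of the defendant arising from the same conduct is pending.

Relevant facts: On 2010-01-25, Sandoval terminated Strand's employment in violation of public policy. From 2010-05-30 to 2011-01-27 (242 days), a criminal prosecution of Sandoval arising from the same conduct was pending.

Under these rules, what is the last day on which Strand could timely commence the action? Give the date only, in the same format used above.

The claim accrued on 2010-01-25, when the wrongful act occurred.
Adding the 18 months base period to 2010-01-25 gives a deadline of 2011-07-25, before any tolling.
Because the pending criminal prosecution ran from 2010-05-30 to 2011-01-27, the deadline is extended by 242 days to 2012-03-23.

2012-03-23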